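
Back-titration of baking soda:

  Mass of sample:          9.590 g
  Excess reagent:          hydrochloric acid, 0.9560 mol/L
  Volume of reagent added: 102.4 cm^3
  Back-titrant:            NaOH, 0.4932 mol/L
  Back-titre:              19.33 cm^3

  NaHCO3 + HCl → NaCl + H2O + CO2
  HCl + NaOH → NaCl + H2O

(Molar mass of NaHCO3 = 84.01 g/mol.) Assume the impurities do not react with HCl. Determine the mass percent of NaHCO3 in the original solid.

77.41 %

n(HCl) added = 0.1024 × 0.9560 = 0.09789 mol
n(NaOH) used in back-titration = 0.01933 × 0.4932 = 9.534 × 10^-3 mol
n(HCl) left over = 9.534 × 10^-3 mol (1:1 ratio)
n(HCl) consumed by analyte = 0.09789 − 9.534 × 10^-3 = 0.08836 mol
n(NaHCO3) = 0.08836 mol (1:1 ratio)
mass of NaHCO3 = 0.08836 × 84.01 = 7.423 g
% NaHCO3 = 7.423 / 9.590 × 100 = 77.41 %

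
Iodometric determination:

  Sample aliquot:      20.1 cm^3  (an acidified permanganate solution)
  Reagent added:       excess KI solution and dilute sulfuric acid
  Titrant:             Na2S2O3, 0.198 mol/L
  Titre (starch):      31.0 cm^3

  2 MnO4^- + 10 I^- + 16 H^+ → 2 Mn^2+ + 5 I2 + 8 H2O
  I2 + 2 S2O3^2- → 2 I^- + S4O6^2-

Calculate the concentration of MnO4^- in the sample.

n(S2O3^2-) = 0.0310 × 0.198 = 6.14 × 10^-3 mol
n(I2) = n(S2O3^2-)/2 = 3.07 × 10^-3 mol
From the 2:5 ratio, n(MnO4^-) in the aliquot = 2/5 × 3.07 × 10^-3 = 1.23 × 10^-3 mol
[MnO4^-] = 1.23 × 10^-3 / 0.0201 = 0.0611 mol/L

0.0611 mol/L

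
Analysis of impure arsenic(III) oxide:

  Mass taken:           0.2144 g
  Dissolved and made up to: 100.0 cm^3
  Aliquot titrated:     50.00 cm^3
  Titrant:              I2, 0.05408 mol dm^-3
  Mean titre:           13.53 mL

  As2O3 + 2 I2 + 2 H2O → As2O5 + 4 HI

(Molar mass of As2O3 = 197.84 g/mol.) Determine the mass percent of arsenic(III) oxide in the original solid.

n(I2) per titration = 0.01353 × 0.05408 = 7.317 × 10^-4 mol
From the 1:2 ratio, n(As2O3) in each aliquot = 1/2 × 7.317 × 10^-4 = 3.659 × 10^-4 mol
n(As2O3) in the whole flask = 3.659 × 10^-4 × 100.0/50.00 = 7.317 × 10^-4 mol
mass of As2O3 = 7.317 × 10^-4 × 197.84 = 0.1448 g
% As2O3 = 0.1448 / 0.2144 × 100 = 67.52 %

67.52 %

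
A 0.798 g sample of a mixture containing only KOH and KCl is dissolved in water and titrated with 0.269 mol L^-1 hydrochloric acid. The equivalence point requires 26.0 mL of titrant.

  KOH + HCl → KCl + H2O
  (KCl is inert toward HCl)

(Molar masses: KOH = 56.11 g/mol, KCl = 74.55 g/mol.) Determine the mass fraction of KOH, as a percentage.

n(HCl) = 0.0260 × 0.269 = 6.99 × 10^-3 mol
Let x = n(KOH), y = n(KCl).
Titrant: 1x = 6.99 × 10^-3;  mass: 56.11x + 74.55y = 0.798
Solving, x = 6.99 × 10^-3 mol, y = 5.44 × 10^-3 mol
mass of KOH = 6.99 × 10^-3 × 56.11 = 0.392 g
% KOH = 0.392 / 0.798 × 100 = 49.2 %

49.2 %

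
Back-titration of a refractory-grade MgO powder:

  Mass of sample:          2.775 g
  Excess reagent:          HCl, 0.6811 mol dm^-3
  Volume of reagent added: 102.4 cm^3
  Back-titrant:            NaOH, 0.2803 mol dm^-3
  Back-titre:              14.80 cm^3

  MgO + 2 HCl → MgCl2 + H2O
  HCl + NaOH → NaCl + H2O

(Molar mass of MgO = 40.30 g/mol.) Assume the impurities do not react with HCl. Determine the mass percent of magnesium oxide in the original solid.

n(HCl) added = 0.1024 × 0.6811 = 0.06974 mol
n(NaOH) used in back-titration = 0.01480 × 0.2803 = 4.148 × 10^-3 mol
n(HCl) left over = 4.148 × 10^-3 mol (1:1 ratio)
n(HCl) consumed by analyte = 0.06974 − 4.148 × 10^-3 = 0.06560 mol
From the 1:2 ratio, n(MgO) = 1/2 × 0.06560 = 0.03280 mol
mass of MgO = 0.03280 × 40.30 = 1.322 g
% MgO = 1.322 / 2.775 × 100 = 47.63 %

47.63 %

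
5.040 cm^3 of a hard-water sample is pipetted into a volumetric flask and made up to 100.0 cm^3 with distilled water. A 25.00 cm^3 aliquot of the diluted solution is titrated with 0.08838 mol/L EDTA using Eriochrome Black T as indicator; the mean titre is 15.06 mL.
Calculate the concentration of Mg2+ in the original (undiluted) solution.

1.056 mol/L

Mg^2+ + EDTA^4- → [Mg(EDTA)]^2-
n(EDTA) = 0.01506 × 0.08838 = 1.331 × 10^-3 mol
n(Mg2+) in the aliquot = 1.331 × 10^-3 mol (1:1 ratio)
[Mg2+]_dilute = 1.331 × 10^-3 / 0.02500 = 0.05324 mol/L
Dilution factor = 100.0 / 5.040 = 19.84
[Mg2+]_stock = 0.05324 × 19.84 = 1.056 mol/L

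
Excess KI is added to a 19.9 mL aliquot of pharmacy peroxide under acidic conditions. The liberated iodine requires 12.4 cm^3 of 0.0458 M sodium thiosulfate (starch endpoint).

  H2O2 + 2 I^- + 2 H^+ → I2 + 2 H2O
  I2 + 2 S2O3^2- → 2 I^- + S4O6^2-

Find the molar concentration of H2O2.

n(S2O3^2-) = 0.0124 × 0.0458 = 5.68 × 10^-4 mol
n(I2) = n(S2O3^2-)/2 = 2.84 × 10^-4 mol
n(H2O2) in the aliquot = 2.84 × 10^-4 mol (1:1 ratio)
[H2O2] = 2.84 × 10^-4 / 0.0199 = 0.0143 mol/L

0.0143 M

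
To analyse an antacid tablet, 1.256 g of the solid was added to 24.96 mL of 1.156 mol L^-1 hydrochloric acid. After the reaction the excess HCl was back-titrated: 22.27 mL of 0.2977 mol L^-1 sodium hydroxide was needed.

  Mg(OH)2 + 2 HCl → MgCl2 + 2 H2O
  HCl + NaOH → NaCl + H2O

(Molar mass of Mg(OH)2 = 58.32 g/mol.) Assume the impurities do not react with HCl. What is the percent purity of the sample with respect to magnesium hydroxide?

51.60 %

n(HCl) added = 0.02496 × 1.156 = 0.02885 mol
n(NaOH) used in back-titration = 0.02227 × 0.2977 = 6.630 × 10^-3 mol
n(HCl) left over = 6.630 × 10^-3 mol (1:1 ratio)
n(HCl) consumed by analyte = 0.02885 − 6.630 × 10^-3 = 0.02222 mol
From the 1:2 ratio, n(Mg(OH)2) = 1/2 × 0.02222 = 0.01111 mol
mass of Mg(OH)2 = 0.01111 × 58.32 = 0.6481 g
% Mg(OH)2 = 0.6481 / 1.256 × 100 = 51.60 %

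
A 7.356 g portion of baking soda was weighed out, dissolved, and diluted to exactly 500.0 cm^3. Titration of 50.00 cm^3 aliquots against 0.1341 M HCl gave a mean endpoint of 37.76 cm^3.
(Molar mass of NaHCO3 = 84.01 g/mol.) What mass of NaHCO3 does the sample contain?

4.254 g

NaHCO3 + HCl → NaCl + H2O + CO2
n(HCl) per titration = 0.03776 × 0.1341 = 5.064 × 10^-3 mol
n(NaHCO3) in each aliquot = 5.064 × 10^-3 mol (1:1 ratio)
n(NaHCO3) in the whole flask = 5.064 × 10^-3 × 500.0/50.00 = 0.05064 mol
mass of NaHCO3 = 0.05064 × 84.01 = 4.254 g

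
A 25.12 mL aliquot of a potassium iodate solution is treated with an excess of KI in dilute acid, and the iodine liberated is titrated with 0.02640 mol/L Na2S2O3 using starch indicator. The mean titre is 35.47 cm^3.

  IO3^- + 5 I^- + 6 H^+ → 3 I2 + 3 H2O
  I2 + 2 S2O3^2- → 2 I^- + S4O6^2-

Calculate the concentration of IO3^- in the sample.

0.006213 mol/L

n(S2O3^2-) = 0.03547 × 0.02640 = 9.364 × 10^-4 mol
n(I2) = n(S2O3^2-)/2 = 4.682 × 10^-4 mol
From the 1:3 ratio, n(IO3^-) in the aliquot = 1/3 × 4.682 × 10^-4 = 1.561 × 10^-4 mol
[IO3^-] = 1.561 × 10^-4 / 0.02512 = 0.006213 mol/L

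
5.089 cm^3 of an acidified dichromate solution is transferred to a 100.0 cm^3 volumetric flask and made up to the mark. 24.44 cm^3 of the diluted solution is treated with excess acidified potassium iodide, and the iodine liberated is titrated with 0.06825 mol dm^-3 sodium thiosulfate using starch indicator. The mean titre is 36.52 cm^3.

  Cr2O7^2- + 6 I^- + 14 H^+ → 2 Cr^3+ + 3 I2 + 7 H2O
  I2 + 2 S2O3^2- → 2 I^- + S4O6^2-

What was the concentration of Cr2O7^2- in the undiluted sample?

0.3340 mol/L

n(S2O3^2-) = 0.03652 × 0.06825 = 2.492 × 10^-3 mol
n(I2) = n(S2O3^2-)/2 = 1.246 × 10^-3 mol
From the 1:3 ratio, n(Cr2O7^2-) in the aliquot = 1/3 × 1.246 × 10^-3 = 4.154 × 10^-4 mol
[Cr2O7^2-]_dilute = 4.154 × 10^-4 / 0.02444 = 0.01700 mol/L
[Cr2O7^2-]_original = 0.01700 × 100.0/5.089 = 0.3340 mol/L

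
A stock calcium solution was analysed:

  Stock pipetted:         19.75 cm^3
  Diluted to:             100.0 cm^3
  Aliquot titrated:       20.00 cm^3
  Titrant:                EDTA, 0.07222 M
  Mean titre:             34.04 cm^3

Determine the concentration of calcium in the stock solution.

Ca^2+ + EDTA^4- → [Ca(EDTA)]^2-
n(EDTA) = 0.03404 × 0.07222 = 2.458 × 10^-3 mol
n(Ca2+) in the aliquot = 2.458 × 10^-3 mol (1:1 ratio)
[Ca2+]_dilute = 2.458 × 10^-3 / 0.02000 = 0.1229 mol/L
Dilution factor = 100.0 / 19.75 = 5.063
[Ca2+]_stock = 0.1229 × 5.063 = 0.6224 mol/L

0.6224 M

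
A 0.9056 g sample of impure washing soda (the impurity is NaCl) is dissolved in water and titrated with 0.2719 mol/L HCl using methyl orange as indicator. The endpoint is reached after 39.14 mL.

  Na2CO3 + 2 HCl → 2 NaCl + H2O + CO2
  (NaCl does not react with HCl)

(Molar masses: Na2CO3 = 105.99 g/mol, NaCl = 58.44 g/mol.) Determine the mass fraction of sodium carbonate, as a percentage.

n(HCl) = 0.03914 × 0.2719 = 0.01064 mol
Let x = n(Na2CO3), y = n(NaCl).
Titrant: 2x = 0.01064;  mass: 105.99x + 58.44y = 0.9056
Solving, x = 5.321 × 10^-3 mol, y = 5.846 × 10^-3 mol
mass of Na2CO3 = 5.321 × 10^-3 × 105.99 = 0.5640 g
% Na2CO3 = 0.5640 / 0.9056 × 100 = 62.28 %

62.28 %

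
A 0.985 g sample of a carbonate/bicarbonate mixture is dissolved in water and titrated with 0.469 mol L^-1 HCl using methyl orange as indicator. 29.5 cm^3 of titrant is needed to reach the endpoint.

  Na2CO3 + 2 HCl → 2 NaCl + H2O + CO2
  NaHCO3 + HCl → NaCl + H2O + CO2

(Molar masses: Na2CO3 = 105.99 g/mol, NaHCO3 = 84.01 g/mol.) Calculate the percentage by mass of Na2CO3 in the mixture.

30.8 %

n(HCl) = 0.0295 × 0.469 = 0.0138 mol
Let x = n(Na2CO3), y = n(NaHCO3).
Titrant: 2x + 1y = 0.0138;  mass: 105.99x + 84.01y = 0.985
Solving, x = 2.86 × 10^-3 mol, y = 8.12 × 10^-3 mol
mass of Na2CO3 = 2.86 × 10^-3 × 105.99 = 0.303 g
% Na2CO3 = 0.303 / 0.985 × 100 = 30.8 %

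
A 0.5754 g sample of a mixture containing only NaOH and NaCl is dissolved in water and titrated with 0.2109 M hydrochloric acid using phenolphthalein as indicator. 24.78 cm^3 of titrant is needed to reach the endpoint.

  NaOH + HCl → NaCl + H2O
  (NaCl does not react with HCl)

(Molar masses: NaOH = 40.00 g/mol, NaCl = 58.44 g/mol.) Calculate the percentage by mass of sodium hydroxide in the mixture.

36.33 %

n(HCl) = 0.02478 × 0.2109 = 5.226 × 10^-3 mol
Let x = n(NaOH), y = n(NaCl).
Titrant: 1x = 5.226 × 10^-3;  mass: 40.00x + 58.44y = 0.5754
Solving, x = 5.226 × 10^-3 mol, y = 6.269 × 10^-3 mol
mass of NaOH = 5.226 × 10^-3 × 40.00 = 0.2090 g
% NaOH = 0.2090 / 0.5754 × 100 = 36.33 %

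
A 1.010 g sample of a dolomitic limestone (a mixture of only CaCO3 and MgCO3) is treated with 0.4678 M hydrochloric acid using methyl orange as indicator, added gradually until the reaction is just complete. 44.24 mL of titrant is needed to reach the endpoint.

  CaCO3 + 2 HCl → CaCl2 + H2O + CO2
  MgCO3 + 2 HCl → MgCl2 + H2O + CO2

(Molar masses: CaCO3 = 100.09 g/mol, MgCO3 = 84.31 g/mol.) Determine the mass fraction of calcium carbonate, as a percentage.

86.40 %

n(HCl) = 0.04424 × 0.4678 = 0.02070 mol
Let x = n(CaCO3), y = n(MgCO3).
Titrant: 2x + 2y = 0.02070;  mass: 100.09x + 84.31y = 1.010
Solving, x = 8.719 × 10^-3 mol, y = 1.629 × 10^-3 mol
mass of CaCO3 = 8.719 × 10^-3 × 100.09 = 0.8727 g
% CaCO3 = 0.8727 / 1.010 × 100 = 86.40 %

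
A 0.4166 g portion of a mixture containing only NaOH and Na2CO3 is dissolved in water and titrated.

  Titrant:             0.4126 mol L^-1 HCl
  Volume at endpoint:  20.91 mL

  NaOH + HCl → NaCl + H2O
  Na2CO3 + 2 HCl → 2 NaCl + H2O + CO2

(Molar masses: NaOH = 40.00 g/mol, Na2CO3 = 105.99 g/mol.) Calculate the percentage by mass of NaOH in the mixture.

30.01 %

n(HCl) = 0.02091 × 0.4126 = 8.627 × 10^-3 mol
Let x = n(NaOH), y = n(Na2CO3).
Titrant: 1x + 2y = 8.627 × 10^-3;  mass: 40.00x + 105.99y = 0.4166
Solving, x = 3.125 × 10^-3 mol, y = 2.751 × 10^-3 mol
mass of NaOH = 3.125 × 10^-3 × 40.00 = 0.1250 g
% NaOH = 0.1250 / 0.4166 × 100 = 30.01 %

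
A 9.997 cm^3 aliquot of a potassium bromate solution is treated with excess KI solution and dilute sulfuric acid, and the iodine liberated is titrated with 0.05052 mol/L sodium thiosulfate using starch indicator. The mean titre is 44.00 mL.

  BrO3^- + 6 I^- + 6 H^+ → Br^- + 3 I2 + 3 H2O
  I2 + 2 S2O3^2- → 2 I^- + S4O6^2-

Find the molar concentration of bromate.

0.03706 mol/L

n(S2O3^2-) = 0.04400 × 0.05052 = 2.223 × 10^-3 mol
n(I2) = n(S2O3^2-)/2 = 1.111 × 10^-3 mol
From the 1:3 ratio, n(BrO3^-) in the aliquot = 1/3 × 1.111 × 10^-3 = 3.705 × 10^-4 mol
[BrO3^-] = 3.705 × 10^-4 / 0.009997 = 0.03706 mol/L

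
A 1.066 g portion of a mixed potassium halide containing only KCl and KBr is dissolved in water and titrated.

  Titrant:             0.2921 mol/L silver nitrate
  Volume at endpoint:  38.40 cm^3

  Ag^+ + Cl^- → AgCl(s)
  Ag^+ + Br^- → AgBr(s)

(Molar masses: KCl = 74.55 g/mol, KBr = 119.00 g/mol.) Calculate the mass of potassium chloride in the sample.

0.4508 g

n(AgNO3) = 0.03840 × 0.2921 = 0.01122 mol
Let x = n(KCl), y = n(KBr).
Titrant: 1x + 1y = 0.01122;  mass: 74.55x + 119.00y = 1.066
Solving, x = 6.047 × 10^-3 mol, y = 5.170 × 10^-3 mol
mass of KCl = 6.047 × 10^-3 × 74.55 = 0.4508 g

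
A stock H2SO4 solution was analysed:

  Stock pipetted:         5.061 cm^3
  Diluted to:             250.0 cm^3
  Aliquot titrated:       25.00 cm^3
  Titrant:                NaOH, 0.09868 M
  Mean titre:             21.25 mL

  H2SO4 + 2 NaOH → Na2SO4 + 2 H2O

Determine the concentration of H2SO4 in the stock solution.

n(NaOH) = 0.02125 × 0.09868 = 2.097 × 10^-3 mol
From the 1:2 ratio, n(H2SO4) in the aliquot = 1/2 × 2.097 × 10^-3 = 1.048 × 10^-3 mol
[H2SO4]_dilute = 1.048 × 10^-3 / 0.02500 = 0.04194 mol/L
Dilution factor = 250.0 / 5.061 = 49.40
[H2SO4]_stock = 0.04194 × 49.40 = 2.072 mol/L

2.072 M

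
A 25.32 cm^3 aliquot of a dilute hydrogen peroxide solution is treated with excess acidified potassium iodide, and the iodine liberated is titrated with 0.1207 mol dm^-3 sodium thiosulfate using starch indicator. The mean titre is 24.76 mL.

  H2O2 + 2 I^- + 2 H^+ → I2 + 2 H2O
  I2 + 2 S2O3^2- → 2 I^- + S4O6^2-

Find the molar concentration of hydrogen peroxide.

0.05902 mol/L

n(S2O3^2-) = 0.02476 × 0.1207 = 2.989 × 10^-3 mol
n(I2) = n(S2O3^2-)/2 = 1.494 × 10^-3 mol
n(H2O2) in the aliquot = 1.494 × 10^-3 mol (1:1 ratio)
[H2O2] = 1.494 × 10^-3 / 0.02532 = 0.05902 mol/L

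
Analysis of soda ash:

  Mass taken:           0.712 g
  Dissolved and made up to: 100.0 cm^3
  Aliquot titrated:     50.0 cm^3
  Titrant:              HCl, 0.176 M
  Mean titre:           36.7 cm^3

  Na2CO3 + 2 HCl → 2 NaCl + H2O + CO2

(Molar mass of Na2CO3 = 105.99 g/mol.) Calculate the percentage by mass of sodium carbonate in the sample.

n(HCl) per titration = 0.0367 × 0.176 = 6.46 × 10^-3 mol
From the 1:2 ratio, n(Na2CO3) in each aliquot = 1/2 × 6.46 × 10^-3 = 3.23 × 10^-3 mol
n(Na2CO3) in the whole flask = 3.23 × 10^-3 × 100.0/50.0 = 6.46 × 10^-3 mol
mass of Na2CO3 = 6.46 × 10^-3 × 105.99 = 0.685 g
% Na2CO3 = 0.685 / 0.712 × 100 = 96.2 %

96.2 %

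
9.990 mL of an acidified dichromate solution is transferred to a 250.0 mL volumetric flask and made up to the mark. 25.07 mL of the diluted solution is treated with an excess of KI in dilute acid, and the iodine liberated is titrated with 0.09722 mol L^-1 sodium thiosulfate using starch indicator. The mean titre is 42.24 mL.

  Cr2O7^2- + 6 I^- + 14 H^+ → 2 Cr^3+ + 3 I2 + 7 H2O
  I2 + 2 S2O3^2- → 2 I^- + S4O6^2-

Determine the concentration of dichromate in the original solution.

n(S2O3^2-) = 0.04224 × 0.09722 = 4.107 × 10^-3 mol
n(I2) = n(S2O3^2-)/2 = 2.053 × 10^-3 mol
From the 1:3 ratio, n(Cr2O7^2-) in the aliquot = 1/3 × 2.053 × 10^-3 = 6.844 × 10^-4 mol
[Cr2O7^2-]_dilute = 6.844 × 10^-4 / 0.02507 = 0.02730 mol/L
[Cr2O7^2-]_original = 0.02730 × 250.0/9.990 = 0.6832 mol/L

0.6832 mol/L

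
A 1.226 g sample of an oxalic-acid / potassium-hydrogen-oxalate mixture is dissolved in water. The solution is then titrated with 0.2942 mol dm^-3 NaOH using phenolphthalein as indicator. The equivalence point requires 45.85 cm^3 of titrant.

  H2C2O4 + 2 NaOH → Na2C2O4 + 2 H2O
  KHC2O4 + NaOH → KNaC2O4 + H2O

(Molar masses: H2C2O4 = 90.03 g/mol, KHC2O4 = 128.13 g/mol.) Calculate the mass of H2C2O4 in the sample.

n(NaOH) = 0.04585 × 0.2942 = 0.01349 mol
Let x = n(H2C2O4), y = n(KHC2O4).
Titrant: 2x + 1y = 0.01349;  mass: 90.03x + 128.13y = 1.226
Solving, x = 3.022 × 10^-3 mol, y = 7.445 × 10^-3 mol
mass of H2C2O4 = 3.022 × 10^-3 × 90.03 = 0.2721 g

0.2721 g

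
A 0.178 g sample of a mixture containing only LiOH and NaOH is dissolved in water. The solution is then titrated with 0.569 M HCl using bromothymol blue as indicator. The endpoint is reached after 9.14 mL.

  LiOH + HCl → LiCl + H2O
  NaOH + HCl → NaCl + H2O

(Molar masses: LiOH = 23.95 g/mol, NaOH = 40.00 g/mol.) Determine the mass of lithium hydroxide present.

0.0448 g

n(HCl) = 0.00914 × 0.569 = 5.20 × 10^-3 mol
Let x = n(LiOH), y = n(NaOH).
Titrant: 1x + 1y = 5.20 × 10^-3;  mass: 23.95x + 40.00y = 0.178
Solving, x = 1.87 × 10^-3 mol, y = 3.33 × 10^-3 mol
mass of LiOH = 1.87 × 10^-3 × 23.95 = 0.0448 g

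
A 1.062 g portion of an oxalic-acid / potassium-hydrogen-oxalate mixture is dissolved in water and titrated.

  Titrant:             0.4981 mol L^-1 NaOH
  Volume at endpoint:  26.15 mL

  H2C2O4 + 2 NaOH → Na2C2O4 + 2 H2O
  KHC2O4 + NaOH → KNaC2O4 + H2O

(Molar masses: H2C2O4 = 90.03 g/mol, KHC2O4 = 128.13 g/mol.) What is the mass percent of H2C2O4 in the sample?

30.95 %

n(NaOH) = 0.02615 × 0.4981 = 0.01303 mol
Let x = n(H2C2O4), y = n(KHC2O4).
Titrant: 2x + 1y = 0.01303;  mass: 90.03x + 128.13y = 1.062
Solving, x = 3.651 × 10^-3 mol, y = 5.723 × 10^-3 mol
mass of H2C2O4 = 3.651 × 10^-3 × 90.03 = 0.3287 g
% H2C2O4 = 0.3287 / 1.062 × 100 = 30.95 %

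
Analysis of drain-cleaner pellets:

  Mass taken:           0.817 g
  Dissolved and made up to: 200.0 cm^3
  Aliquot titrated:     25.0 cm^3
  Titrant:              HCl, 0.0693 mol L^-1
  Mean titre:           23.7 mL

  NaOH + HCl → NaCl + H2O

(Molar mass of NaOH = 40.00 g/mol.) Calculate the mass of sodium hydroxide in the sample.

0.526 g

n(HCl) per titration = 0.0237 × 0.0693 = 1.64 × 10^-3 mol
n(NaOH) in each aliquot = 1.64 × 10^-3 mol (1:1 ratio)
n(NaOH) in the whole flask = 1.64 × 10^-3 × 200.0/25.0 = 0.0131 mol
mass of NaOH = 0.0131 × 40.00 = 0.526 g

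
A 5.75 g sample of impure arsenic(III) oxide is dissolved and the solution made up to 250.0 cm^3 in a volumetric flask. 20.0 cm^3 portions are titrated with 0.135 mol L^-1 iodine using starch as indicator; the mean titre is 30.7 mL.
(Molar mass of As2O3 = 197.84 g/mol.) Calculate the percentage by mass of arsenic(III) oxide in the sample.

89.1 %

As2O3 + 2 I2 + 2 H2O → As2O5 + 4 HI
n(I2) per titration = 0.0307 × 0.135 = 4.14 × 10^-3 mol
From the 1:2 ratio, n(As2O3) in each aliquot = 1/2 × 4.14 × 10^-3 = 2.07 × 10^-3 mol
n(As2O3) in the whole flask = 2.07 × 10^-3 × 250.0/20.0 = 0.0259 mol
mass of As2O3 = 0.0259 × 197.84 = 5.12 g
% As2O3 = 5.12 / 5.75 × 100 = 89.1 %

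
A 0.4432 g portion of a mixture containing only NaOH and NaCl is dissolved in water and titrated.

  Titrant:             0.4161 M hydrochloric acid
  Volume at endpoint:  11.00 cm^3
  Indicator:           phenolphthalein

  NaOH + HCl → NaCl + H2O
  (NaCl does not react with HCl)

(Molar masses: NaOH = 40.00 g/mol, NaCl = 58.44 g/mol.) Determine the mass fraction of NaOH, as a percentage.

n(HCl) = 0.01100 × 0.4161 = 4.577 × 10^-3 mol
Let x = n(NaOH), y = n(NaCl).
Titrant: 1x = 4.577 × 10^-3;  mass: 40.00x + 58.44y = 0.4432
Solving, x = 4.577 × 10^-3 mol, y = 4.451 × 10^-3 mol
mass of NaOH = 4.577 × 10^-3 × 40.00 = 0.1831 g
% NaOH = 0.1831 / 0.4432 × 100 = 41.31 %

41.31 %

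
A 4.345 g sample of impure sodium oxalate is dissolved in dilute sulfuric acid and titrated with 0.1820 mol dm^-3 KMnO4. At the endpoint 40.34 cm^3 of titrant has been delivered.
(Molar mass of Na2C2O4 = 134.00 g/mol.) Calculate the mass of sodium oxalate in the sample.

2.460 g

2 MnO4^- + 5 C2O4^2- + 16 H^+ → 2 Mn^2+ + 10 CO2 + 8 H2O
n(KMnO4) = 0.04034 L × 0.1820 mol/L = 7.342 × 10^-3 mol
From the 5:2 ratio, n(Na2C2O4) = 5/2 × 7.342 × 10^-3 = 0.01835 mol
mass of Na2C2O4 = 0.01835 × 134.00 g/mol = 2.460 g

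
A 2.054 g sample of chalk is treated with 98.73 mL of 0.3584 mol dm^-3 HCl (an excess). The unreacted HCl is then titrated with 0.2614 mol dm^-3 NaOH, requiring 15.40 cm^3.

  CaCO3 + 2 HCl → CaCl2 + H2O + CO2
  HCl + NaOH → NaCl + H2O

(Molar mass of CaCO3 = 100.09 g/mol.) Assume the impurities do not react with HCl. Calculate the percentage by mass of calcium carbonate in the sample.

76.41 %

n(HCl) added = 0.09873 × 0.3584 = 0.03538 mol
n(NaOH) used in back-titration = 0.01540 × 0.2614 = 4.026 × 10^-3 mol
n(HCl) left over = 4.026 × 10^-3 mol (1:1 ratio)
n(HCl) consumed by analyte = 0.03538 − 4.026 × 10^-3 = 0.03136 mol
From the 1:2 ratio, n(CaCO3) = 1/2 × 0.03136 = 0.01568 mol
mass of CaCO3 = 0.01568 × 100.09 = 1.569 g
% CaCO3 = 1.569 / 2.054 × 100 = 76.41 %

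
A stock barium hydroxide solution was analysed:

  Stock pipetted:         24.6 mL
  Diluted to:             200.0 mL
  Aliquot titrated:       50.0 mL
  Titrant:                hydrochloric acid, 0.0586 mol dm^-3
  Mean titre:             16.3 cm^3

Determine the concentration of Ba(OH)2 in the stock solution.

0.0777 mol/L

Ba(OH)2 + 2 HCl → BaCl2 + 2 H2O
n(HCl) = 0.0163 × 0.0586 = 9.55 × 10^-4 mol
From the 1:2 ratio, n(Ba(OH)2) in the aliquot = 1/2 × 9.55 × 10^-4 = 4.78 × 10^-4 mol
[Ba(OH)2]_dilute = 4.78 × 10^-4 / 0.0500 = 0.00955 mol/L
Dilution factor = 200.0 / 24.6 = 8.130
[Ba(OH)2]_stock = 0.00955 × 8.130 = 0.0777 mol/L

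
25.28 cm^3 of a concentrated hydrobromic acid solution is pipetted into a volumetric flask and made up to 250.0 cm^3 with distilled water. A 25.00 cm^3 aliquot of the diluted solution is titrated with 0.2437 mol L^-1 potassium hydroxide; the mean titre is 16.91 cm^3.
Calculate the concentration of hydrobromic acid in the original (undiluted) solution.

1.630 mol/L

HBr + KOH → KBr + H2O
n(KOH) = 0.01691 × 0.2437 = 4.121 × 10^-3 mol
n(HBr) in the aliquot = 4.121 × 10^-3 mol (1:1 ratio)
[HBr]_dilute = 4.121 × 10^-3 / 0.02500 = 0.1648 mol/L
Dilution factor = 250.0 / 25.28 = 9.889
[HBr]_stock = 0.1648 × 9.889 = 1.630 mol/L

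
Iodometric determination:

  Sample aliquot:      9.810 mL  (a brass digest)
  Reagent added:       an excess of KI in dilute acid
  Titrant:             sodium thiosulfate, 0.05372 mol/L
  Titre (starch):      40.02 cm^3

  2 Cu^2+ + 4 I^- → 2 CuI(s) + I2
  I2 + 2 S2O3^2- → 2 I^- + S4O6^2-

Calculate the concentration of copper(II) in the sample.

0.2192 mol/L

n(S2O3^2-) = 0.04002 × 0.05372 = 2.150 × 10^-3 mol
n(I2) = n(S2O3^2-)/2 = 1.075 × 10^-3 mol
From the 2:1 ratio, n(Cu2+) in the aliquot = 2/1 × 1.075 × 10^-3 = 2.150 × 10^-3 mol
[Cu2+] = 2.150 × 10^-3 / 0.009810 = 0.2192 mol/L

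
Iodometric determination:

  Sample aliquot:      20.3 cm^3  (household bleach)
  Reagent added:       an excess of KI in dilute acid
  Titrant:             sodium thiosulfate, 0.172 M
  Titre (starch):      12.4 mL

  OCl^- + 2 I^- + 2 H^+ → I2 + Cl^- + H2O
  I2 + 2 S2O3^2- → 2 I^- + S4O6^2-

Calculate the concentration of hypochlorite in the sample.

n(S2O3^2-) = 0.0124 × 0.172 = 2.13 × 10^-3 mol
n(I2) = n(S2O3^2-)/2 = 1.07 × 10^-3 mol
n(OCl^-) in the aliquot = 1.07 × 10^-3 mol (1:1 ratio)
[OCl^-] = 1.07 × 10^-3 / 0.0203 = 0.0525 mol/L

0.0525 M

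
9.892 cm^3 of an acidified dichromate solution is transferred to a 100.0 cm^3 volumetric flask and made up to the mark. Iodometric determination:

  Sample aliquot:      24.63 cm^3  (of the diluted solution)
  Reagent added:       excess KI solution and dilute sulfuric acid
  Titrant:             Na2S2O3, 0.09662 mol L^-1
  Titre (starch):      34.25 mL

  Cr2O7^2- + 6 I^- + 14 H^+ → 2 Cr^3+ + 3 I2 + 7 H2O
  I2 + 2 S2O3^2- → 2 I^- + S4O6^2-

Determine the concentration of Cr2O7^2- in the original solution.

n(S2O3^2-) = 0.03425 × 0.09662 = 3.309 × 10^-3 mol
n(I2) = n(S2O3^2-)/2 = 1.655 × 10^-3 mol
From the 1:3 ratio, n(Cr2O7^2-) in the aliquot = 1/3 × 1.655 × 10^-3 = 5.515 × 10^-4 mol
[Cr2O7^2-]_dilute = 5.515 × 10^-4 / 0.02463 = 0.02239 mol/L
[Cr2O7^2-]_original = 0.02239 × 100.0/9.892 = 0.2264 mol/L

0.2264 mol/L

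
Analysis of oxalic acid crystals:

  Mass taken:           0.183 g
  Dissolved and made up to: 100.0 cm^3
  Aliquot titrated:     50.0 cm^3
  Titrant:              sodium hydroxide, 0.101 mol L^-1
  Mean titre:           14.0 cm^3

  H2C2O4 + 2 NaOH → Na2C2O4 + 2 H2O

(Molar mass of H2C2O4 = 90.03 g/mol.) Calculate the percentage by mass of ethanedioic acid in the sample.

n(NaOH) per titration = 0.0140 × 0.101 = 1.41 × 10^-3 mol
From the 1:2 ratio, n(H2C2O4) in each aliquot = 1/2 × 1.41 × 10^-3 = 7.07 × 10^-4 mol
n(H2C2O4) in the whole flask = 7.07 × 10^-4 × 100.0/50.0 = 1.41 × 10^-3 mol
mass of H2C2O4 = 1.41 × 10^-3 × 90.03 = 0.127 g
% H2C2O4 = 0.127 / 0.183 × 100 = 69.6 %

69.6 %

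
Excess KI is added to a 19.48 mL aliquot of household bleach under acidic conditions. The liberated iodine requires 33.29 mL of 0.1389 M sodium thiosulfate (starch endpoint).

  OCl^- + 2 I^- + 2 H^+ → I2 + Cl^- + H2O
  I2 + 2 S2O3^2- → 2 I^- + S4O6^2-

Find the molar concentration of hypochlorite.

n(S2O3^2-) = 0.03329 × 0.1389 = 4.624 × 10^-3 mol
n(I2) = n(S2O3^2-)/2 = 2.312 × 10^-3 mol
n(OCl^-) in the aliquot = 2.312 × 10^-3 mol (1:1 ratio)
[OCl^-] = 2.312 × 10^-3 / 0.01948 = 0.1187 mol/L

0.1187 M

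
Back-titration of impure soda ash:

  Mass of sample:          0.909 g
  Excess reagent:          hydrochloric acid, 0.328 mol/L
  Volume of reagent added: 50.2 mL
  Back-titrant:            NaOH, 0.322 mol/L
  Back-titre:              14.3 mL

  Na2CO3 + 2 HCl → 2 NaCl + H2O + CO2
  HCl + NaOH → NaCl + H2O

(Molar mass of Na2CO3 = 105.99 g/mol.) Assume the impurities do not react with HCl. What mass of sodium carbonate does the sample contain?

n(HCl) added = 0.0502 × 0.328 = 0.0165 mol
n(NaOH) used in back-titration = 0.0143 × 0.322 = 4.60 × 10^-3 mol
n(HCl) left over = 4.60 × 10^-3 mol (1:1 ratio)
n(HCl) consumed by analyte = 0.0165 − 4.60 × 10^-3 = 0.0119 mol
From the 1:2 ratio, n(Na2CO3) = 1/2 × 0.0119 = 5.93 × 10^-3 mol
mass of Na2CO3 = 5.93 × 10^-3 × 105.99 = 0.629 g

0.629 g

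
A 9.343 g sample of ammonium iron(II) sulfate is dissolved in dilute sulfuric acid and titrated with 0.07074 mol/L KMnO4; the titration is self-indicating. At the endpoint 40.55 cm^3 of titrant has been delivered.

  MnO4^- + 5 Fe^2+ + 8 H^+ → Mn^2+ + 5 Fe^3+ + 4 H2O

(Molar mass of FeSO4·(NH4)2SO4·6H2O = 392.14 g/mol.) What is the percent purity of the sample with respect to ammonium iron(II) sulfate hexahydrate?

60.20 %

n(KMnO4) = 0.04055 L × 0.07074 mol/L = 2.869 × 10^-3 mol
From the 5:1 ratio, n(FeSO4·(NH4)2SO4·6H2O) = 5/1 × 2.869 × 10^-3 = 0.01434 mol
mass of FeSO4·(NH4)2SO4·6H2O = 0.01434 × 392.14 g/mol = 5.624 g
% FeSO4·(NH4)2SO4·6H2O = 5.624 / 9.343 × 100 = 60.20 %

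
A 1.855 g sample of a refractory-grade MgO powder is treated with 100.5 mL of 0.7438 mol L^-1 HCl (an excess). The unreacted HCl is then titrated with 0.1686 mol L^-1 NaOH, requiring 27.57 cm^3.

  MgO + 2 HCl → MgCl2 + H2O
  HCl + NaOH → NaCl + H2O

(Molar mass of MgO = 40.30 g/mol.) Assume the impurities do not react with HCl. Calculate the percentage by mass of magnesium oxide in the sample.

76.15 %

n(HCl) added = 0.1005 × 0.7438 = 0.07475 mol
n(NaOH) used in back-titration = 0.02757 × 0.1686 = 4.648 × 10^-3 mol
n(HCl) left over = 4.648 × 10^-3 mol (1:1 ratio)
n(HCl) consumed by analyte = 0.07475 − 4.648 × 10^-3 = 0.07010 mol
From the 1:2 ratio, n(MgO) = 1/2 × 0.07010 = 0.03505 mol
mass of MgO = 0.03505 × 40.30 = 1.413 g
% MgO = 1.413 / 1.855 × 100 = 76.15 %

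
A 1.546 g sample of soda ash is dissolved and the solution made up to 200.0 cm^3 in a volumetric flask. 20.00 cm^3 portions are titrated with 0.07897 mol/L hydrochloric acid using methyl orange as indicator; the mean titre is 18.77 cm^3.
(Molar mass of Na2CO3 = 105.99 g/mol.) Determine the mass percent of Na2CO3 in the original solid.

Na2CO3 + 2 HCl → 2 NaCl + H2O + CO2
n(HCl) per titration = 0.01877 × 0.07897 = 1.482 × 10^-3 mol
From the 1:2 ratio, n(Na2CO3) in each aliquot = 1/2 × 1.482 × 10^-3 = 7.411 × 10^-4 mol
n(Na2CO3) in the whole flask = 7.411 × 10^-4 × 200.0/20.00 = 7.411 × 10^-3 mol
mass of Na2CO3 = 7.411 × 10^-3 × 105.99 = 0.7855 g
% Na2CO3 = 0.7855 / 1.546 × 100 = 50.81 %

50.81 %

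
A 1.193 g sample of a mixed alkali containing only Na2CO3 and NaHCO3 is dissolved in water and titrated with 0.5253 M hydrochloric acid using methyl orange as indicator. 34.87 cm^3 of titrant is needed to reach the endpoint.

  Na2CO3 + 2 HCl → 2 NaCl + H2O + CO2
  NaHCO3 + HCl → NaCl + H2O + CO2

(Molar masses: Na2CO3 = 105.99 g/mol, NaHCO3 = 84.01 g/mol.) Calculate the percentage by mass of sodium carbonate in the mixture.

n(HCl) = 0.03487 × 0.5253 = 0.01832 mol
Let x = n(Na2CO3), y = n(NaHCO3).
Titrant: 2x + 1y = 0.01832;  mass: 105.99x + 84.01y = 1.193
Solving, x = 5.575 × 10^-3 mol, y = 7.167 × 10^-3 mol
mass of Na2CO3 = 5.575 × 10^-3 × 105.99 = 0.5909 g
% Na2CO3 = 0.5909 / 1.193 × 100 = 49.53 %

49.53 %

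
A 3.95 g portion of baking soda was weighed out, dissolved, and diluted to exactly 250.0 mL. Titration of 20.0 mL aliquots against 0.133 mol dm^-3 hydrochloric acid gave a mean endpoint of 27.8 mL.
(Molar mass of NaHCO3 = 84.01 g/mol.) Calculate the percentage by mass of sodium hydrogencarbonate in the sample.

NaHCO3 + HCl → NaCl + H2O + CO2
n(HCl) per titration = 0.0278 × 0.133 = 3.70 × 10^-3 mol
n(NaHCO3) in each aliquot = 3.70 × 10^-3 mol (1:1 ratio)
n(NaHCO3) in the whole flask = 3.70 × 10^-3 × 250.0/20.0 = 0.0462 mol
mass of NaHCO3 = 0.0462 × 84.01 = 3.88 g
% NaHCO3 = 3.88 / 3.95 × 100 = 98.3 %

98.3 %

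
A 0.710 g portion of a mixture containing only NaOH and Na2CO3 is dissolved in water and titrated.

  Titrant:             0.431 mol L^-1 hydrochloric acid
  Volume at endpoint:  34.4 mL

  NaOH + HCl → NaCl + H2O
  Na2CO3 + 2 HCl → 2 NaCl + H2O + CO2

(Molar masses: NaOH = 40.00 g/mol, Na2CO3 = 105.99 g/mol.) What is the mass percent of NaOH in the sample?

n(HCl) = 0.0344 × 0.431 = 0.0148 mol
Let x = n(NaOH), y = n(Na2CO3).
Titrant: 1x + 2y = 0.0148;  mass: 40.00x + 105.99y = 0.710
Solving, x = 5.83 × 10^-3 mol, y = 4.50 × 10^-3 mol
mass of NaOH = 5.83 × 10^-3 × 40.00 = 0.233 g
% NaOH = 0.233 / 0.710 × 100 = 32.8 %

32.8 %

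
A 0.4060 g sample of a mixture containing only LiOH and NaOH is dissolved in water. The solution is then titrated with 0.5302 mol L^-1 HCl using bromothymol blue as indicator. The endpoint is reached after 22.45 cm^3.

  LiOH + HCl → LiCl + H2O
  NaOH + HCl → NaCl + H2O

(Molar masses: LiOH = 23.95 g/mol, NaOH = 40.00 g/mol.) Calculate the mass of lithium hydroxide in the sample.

n(HCl) = 0.02245 × 0.5302 = 0.01190 mol
Let x = n(LiOH), y = n(NaOH).
Titrant: 1x + 1y = 0.01190;  mass: 23.95x + 40.00y = 0.4060
Solving, x = 4.369 × 10^-3 mol, y = 7.534 × 10^-3 mol
mass of LiOH = 4.369 × 10^-3 × 23.95 = 0.1046 g

0.1046 g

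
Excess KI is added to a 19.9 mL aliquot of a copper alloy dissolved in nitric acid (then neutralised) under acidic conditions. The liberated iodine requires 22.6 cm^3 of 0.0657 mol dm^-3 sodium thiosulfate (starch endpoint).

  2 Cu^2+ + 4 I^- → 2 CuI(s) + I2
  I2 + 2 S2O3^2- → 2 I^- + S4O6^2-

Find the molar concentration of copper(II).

n(S2O3^2-) = 0.0226 × 0.0657 = 1.48 × 10^-3 mol
n(I2) = n(S2O3^2-)/2 = 7.42 × 10^-4 mol
From the 2:1 ratio, n(Cu2+) in the aliquot = 2/1 × 7.42 × 10^-4 = 1.48 × 10^-3 mol
[Cu2+] = 1.48 × 10^-3 / 0.0199 = 0.0746 mol/L

0.0746 mol/L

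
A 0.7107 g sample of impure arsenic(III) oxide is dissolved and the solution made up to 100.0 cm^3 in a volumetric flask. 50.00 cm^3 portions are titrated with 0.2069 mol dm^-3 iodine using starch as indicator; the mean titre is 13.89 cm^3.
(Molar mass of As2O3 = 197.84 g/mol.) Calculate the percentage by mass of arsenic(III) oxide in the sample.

80.00 %

As2O3 + 2 I2 + 2 H2O → As2O5 + 4 HI
n(I2) per titration = 0.01389 × 0.2069 = 2.874 × 10^-3 mol
From the 1:2 ratio, n(As2O3) in each aliquot = 1/2 × 2.874 × 10^-3 = 1.437 × 10^-3 mol
n(As2O3) in the whole flask = 1.437 × 10^-3 × 100.0/50.00 = 2.874 × 10^-3 mol
mass of As2O3 = 2.874 × 10^-3 × 197.84 = 0.5686 g
% As2O3 = 0.5686 / 0.7107 × 100 = 80.00 %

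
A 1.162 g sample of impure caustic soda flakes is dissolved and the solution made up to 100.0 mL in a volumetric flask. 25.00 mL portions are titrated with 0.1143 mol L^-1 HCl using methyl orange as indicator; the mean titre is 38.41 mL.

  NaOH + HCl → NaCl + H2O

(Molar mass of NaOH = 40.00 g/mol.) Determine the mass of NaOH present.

n(HCl) per titration = 0.03841 × 0.1143 = 4.390 × 10^-3 mol
n(NaOH) in each aliquot = 4.390 × 10^-3 mol (1:1 ratio)
n(NaOH) in the whole flask = 4.390 × 10^-3 × 100.0/25.00 = 0.01756 mol
mass of NaOH = 0.01756 × 40.00 = 0.7024 g

0.7024 g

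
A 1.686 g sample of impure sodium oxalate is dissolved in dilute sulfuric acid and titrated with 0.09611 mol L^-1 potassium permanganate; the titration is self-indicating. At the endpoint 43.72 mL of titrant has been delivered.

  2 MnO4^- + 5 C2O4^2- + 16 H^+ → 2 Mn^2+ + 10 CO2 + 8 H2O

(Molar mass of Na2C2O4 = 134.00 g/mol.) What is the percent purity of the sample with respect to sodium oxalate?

n(KMnO4) = 0.04372 L × 0.09611 mol/L = 4.202 × 10^-3 mol
From the 5:2 ratio, n(Na2C2O4) = 5/2 × 4.202 × 10^-3 = 0.01050 mol
mass of Na2C2O4 = 0.01050 × 134.00 g/mol = 1.408 g
% Na2C2O4 = 1.408 / 1.686 × 100 = 83.49 %

83.49 %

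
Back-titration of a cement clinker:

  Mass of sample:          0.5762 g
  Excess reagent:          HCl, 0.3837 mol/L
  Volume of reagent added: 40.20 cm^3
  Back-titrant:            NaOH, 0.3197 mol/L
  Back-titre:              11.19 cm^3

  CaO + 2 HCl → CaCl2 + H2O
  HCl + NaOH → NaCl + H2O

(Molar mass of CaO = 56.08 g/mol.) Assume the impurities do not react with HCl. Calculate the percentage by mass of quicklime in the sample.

57.65 %

n(HCl) added = 0.04020 × 0.3837 = 0.01542 mol
n(NaOH) used in back-titration = 0.01119 × 0.3197 = 3.577 × 10^-3 mol
n(HCl) left over = 3.577 × 10^-3 mol (1:1 ratio)
n(HCl) consumed by analyte = 0.01542 − 3.577 × 10^-3 = 0.01185 mol
From the 1:2 ratio, n(CaO) = 1/2 × 0.01185 = 5.924 × 10^-3 mol
mass of CaO = 5.924 × 10^-3 × 56.08 = 0.3322 g
% CaO = 0.3322 / 0.5762 × 100 = 57.65 %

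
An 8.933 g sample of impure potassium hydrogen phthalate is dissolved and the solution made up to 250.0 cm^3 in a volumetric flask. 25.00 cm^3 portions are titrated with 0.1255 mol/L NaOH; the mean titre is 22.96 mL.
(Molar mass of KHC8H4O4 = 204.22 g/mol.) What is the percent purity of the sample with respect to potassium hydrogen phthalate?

KHC8H4O4 + NaOH → KNaC8H4O4 + H2O
n(NaOH) per titration = 0.02296 × 0.1255 = 2.881 × 10^-3 mol
n(KHC8H4O4) in each aliquot = 2.881 × 10^-3 mol (1:1 ratio)
n(KHC8H4O4) in the whole flask = 2.881 × 10^-3 × 250.0/25.00 = 0.02881 mol
mass of KHC8H4O4 = 0.02881 × 204.22 = 5.885 g
% KHC8H4O4 = 5.885 / 8.933 × 100 = 65.87 %

65.87 %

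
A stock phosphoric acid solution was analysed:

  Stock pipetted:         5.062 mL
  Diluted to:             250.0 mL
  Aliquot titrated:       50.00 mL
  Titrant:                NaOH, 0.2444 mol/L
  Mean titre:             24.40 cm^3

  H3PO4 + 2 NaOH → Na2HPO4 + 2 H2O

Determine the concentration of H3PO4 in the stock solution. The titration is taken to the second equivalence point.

2.945 mol/L

n(NaOH) = 0.02440 × 0.2444 = 5.963 × 10^-3 mol
From the 1:2 ratio, n(H3PO4) in the aliquot = 1/2 × 5.963 × 10^-3 = 2.982 × 10^-3 mol
[H3PO4]_dilute = 2.982 × 10^-3 / 0.05000 = 0.05963 mol/L
Dilution factor = 250.0 / 5.062 = 49.39
[H3PO4]_stock = 0.05963 × 49.39 = 2.945 mol/L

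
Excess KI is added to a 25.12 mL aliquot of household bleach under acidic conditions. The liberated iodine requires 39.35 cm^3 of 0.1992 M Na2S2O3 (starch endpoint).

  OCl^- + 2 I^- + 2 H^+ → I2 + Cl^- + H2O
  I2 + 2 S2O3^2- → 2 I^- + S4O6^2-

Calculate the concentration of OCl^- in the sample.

n(S2O3^2-) = 0.03935 × 0.1992 = 7.839 × 10^-3 mol
n(I2) = n(S2O3^2-)/2 = 3.919 × 10^-3 mol
n(OCl^-) in the aliquot = 3.919 × 10^-3 mol (1:1 ratio)
[OCl^-] = 3.919 × 10^-3 / 0.02512 = 0.1560 mol/L

0.1560 M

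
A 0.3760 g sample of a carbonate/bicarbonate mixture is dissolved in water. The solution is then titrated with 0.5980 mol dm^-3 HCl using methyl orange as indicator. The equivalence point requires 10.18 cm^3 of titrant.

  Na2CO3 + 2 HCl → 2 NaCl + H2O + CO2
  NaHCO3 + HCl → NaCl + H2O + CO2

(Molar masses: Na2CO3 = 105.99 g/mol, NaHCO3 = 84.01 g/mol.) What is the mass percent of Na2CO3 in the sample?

61.54 %

n(HCl) = 0.01018 × 0.5980 = 6.088 × 10^-3 mol
Let x = n(Na2CO3), y = n(NaHCO3).
Titrant: 2x + 1y = 6.088 × 10^-3;  mass: 105.99x + 84.01y = 0.3760
Solving, x = 2.183 × 10^-3 mol, y = 1.721 × 10^-3 mol
mass of Na2CO3 = 2.183 × 10^-3 × 105.99 = 0.2314 g
% Na2CO3 = 0.2314 / 0.3760 × 100 = 61.54 %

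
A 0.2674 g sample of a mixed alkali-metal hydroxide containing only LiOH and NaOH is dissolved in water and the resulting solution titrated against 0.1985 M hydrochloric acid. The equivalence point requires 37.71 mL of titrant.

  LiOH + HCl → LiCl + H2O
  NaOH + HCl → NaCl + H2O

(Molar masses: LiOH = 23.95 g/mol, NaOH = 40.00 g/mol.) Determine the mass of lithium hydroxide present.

n(HCl) = 0.03771 × 0.1985 = 7.485 × 10^-3 mol
Let x = n(LiOH), y = n(NaOH).
Titrant: 1x + 1y = 7.485 × 10^-3;  mass: 23.95x + 40.00y = 0.2674
Solving, x = 1.995 × 10^-3 mol, y = 5.491 × 10^-3 mol
mass of LiOH = 1.995 × 10^-3 × 23.95 = 0.04778 g

0.04778 g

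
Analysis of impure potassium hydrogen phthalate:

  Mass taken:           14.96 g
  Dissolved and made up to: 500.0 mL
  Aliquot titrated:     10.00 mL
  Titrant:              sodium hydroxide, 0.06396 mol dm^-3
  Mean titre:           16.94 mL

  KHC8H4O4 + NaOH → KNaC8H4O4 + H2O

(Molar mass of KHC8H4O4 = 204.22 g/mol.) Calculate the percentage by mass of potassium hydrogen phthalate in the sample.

73.95 %

n(NaOH) per titration = 0.01694 × 0.06396 = 1.083 × 10^-3 mol
n(KHC8H4O4) in each aliquot = 1.083 × 10^-3 mol (1:1 ratio)
n(KHC8H4O4) in the whole flask = 1.083 × 10^-3 × 500.0/10.00 = 0.05417 mol
mass of KHC8H4O4 = 0.05417 × 204.22 = 11.06 g
% KHC8H4O4 = 11.06 / 14.96 × 100 = 73.95 %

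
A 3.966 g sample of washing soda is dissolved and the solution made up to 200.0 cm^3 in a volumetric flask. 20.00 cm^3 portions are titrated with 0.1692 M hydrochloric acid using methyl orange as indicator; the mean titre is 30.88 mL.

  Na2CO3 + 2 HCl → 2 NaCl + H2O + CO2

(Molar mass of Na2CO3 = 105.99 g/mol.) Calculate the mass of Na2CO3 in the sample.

2.769 g

n(HCl) per titration = 0.03088 × 0.1692 = 5.225 × 10^-3 mol
From the 1:2 ratio, n(Na2CO3) in each aliquot = 1/2 × 5.225 × 10^-3 = 2.612 × 10^-3 mol
n(Na2CO3) in the whole flask = 2.612 × 10^-3 × 200.0/20.00 = 0.02612 mol
mass of Na2CO3 = 0.02612 × 105.99 = 2.769 g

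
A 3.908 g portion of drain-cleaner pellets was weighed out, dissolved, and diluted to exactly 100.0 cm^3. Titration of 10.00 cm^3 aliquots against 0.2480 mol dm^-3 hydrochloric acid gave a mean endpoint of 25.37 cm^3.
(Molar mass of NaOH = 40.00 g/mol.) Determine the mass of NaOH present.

NaOH + HCl → NaCl + H2O
n(HCl) per titration = 0.02537 × 0.2480 = 6.292 × 10^-3 mol
n(NaOH) in each aliquot = 6.292 × 10^-3 mol (1:1 ratio)
n(NaOH) in the whole flask = 6.292 × 10^-3 × 100.0/10.00 = 0.06292 mol
mass of NaOH = 0.06292 × 40.00 = 2.517 g

2.517 g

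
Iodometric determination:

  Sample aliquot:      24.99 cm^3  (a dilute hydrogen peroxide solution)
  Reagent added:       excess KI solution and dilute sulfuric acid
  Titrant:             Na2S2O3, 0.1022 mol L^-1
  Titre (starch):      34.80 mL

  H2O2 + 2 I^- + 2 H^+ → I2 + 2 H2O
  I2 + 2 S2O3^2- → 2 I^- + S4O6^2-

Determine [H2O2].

0.07116 mol/L

n(S2O3^2-) = 0.03480 × 0.1022 = 3.557 × 10^-3 mol
n(I2) = n(S2O3^2-)/2 = 1.778 × 10^-3 mol
n(H2O2) in the aliquot = 1.778 × 10^-3 mol (1:1 ratio)
[H2O2] = 1.778 × 10^-3 / 0.02499 = 0.07116 mol/L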